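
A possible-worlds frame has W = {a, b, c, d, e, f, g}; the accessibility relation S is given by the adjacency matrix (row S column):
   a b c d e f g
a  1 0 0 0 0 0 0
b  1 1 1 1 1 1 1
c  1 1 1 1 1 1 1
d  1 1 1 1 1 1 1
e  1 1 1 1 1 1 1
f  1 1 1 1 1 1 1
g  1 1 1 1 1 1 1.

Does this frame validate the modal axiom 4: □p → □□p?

Yes

The schema 4 characterises exactly the transitive frames.
Transitive: yes — every two-step S-path is closed by a direct edge.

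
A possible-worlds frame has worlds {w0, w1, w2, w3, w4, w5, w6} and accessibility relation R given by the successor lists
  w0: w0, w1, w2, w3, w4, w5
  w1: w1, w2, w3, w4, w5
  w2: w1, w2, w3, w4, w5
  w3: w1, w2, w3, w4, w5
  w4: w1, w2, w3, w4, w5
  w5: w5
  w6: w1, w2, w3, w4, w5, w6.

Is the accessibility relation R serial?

Serial: yes — every world has a successor (e.g. w0 R w0).

Yes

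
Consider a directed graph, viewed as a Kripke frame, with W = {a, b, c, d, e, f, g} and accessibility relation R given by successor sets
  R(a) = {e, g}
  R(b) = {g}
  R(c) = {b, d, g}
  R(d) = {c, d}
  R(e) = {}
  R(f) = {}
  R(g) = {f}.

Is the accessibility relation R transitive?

No

Transitive: no — a R g and g R f, but not a R f.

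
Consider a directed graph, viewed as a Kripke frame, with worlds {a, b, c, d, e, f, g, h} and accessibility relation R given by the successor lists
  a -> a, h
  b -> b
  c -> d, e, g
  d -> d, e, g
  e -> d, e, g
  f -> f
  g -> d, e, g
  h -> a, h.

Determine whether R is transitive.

Yes

Transitive: yes — every two-step R-path is closed by a direct edge.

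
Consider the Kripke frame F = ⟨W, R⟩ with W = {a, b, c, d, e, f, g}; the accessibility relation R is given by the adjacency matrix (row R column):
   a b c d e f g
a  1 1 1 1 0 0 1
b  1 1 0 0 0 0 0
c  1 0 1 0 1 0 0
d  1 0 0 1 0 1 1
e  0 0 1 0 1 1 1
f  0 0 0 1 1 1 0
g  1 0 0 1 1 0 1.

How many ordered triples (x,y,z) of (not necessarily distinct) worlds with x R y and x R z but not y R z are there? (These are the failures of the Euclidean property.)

28

Enumerating: (a,b,c), (a,b,d), (a,b,g), (a,c,b), (a,c,d), (a,c,g), (a,d,b), (a,d,c), (a,g,b), (a,g,c), (c,a,e), (c,e,a), … and 16 more.
Total: 28.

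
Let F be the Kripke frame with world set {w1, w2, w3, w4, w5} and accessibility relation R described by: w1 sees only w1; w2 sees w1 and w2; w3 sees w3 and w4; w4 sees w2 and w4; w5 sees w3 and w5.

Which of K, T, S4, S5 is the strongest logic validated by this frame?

Reflexive (axiom T): yes — every world is R-related to itself.
Transitive (axiom 4): no — w3 R w4 and w4 R w2, but not w3 R w2.
Euclidean (axiom 5): no — w2 R w1 and w2 R w2, but not w1 R w2.
So F validates K, T; S4 would additionally require R to be transitive. The strongest is T.

T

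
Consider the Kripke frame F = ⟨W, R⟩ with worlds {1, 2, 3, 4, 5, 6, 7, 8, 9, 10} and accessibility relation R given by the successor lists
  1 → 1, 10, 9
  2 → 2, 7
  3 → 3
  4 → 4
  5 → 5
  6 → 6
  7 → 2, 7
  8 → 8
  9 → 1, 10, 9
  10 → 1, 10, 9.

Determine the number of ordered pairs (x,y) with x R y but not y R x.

0

R is symmetric; there are no such tuples.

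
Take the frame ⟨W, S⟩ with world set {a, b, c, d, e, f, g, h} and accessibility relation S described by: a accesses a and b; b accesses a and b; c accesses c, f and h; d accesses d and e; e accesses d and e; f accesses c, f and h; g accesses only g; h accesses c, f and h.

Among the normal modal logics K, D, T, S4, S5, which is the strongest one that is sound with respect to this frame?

S5

Serial (axiom D): yes — every world has a successor (e.g. a S a).
Reflexive (axiom T): yes — every world is S-related to itself.
Transitive (axiom 4): yes — every two-step S-path is closed by a direct edge.
Euclidean (axiom 5): yes — any two successors of a common world are S-related.
So F validates K, D, T, S4, S5. The strongest is S5.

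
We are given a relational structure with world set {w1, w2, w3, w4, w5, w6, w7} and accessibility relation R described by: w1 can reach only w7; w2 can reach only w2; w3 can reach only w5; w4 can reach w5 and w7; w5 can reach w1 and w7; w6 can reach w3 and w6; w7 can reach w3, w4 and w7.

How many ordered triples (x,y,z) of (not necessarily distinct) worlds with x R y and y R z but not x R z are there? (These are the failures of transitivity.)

12

Enumerating: (w1,w7,w3), (w1,w7,w4), (w3,w5,w1), (w3,w5,w7), (w4,w5,w1), (w4,w7,w3), (w4,w7,w4), (w5,w7,w3), (w5,w7,w4), (w6,w3,w5), (w7,w3,w5), (w7,w4,w5).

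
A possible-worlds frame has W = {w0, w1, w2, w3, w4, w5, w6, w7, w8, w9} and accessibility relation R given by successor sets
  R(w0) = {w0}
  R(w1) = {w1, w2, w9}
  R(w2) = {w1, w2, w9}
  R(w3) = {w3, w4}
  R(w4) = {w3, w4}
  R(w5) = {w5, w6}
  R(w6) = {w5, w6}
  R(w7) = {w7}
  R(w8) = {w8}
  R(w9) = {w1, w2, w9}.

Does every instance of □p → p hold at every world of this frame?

Yes

Axiom T corresponds to the accessibility relation being reflexive.
Reflexive: yes — every world is R-related to itself.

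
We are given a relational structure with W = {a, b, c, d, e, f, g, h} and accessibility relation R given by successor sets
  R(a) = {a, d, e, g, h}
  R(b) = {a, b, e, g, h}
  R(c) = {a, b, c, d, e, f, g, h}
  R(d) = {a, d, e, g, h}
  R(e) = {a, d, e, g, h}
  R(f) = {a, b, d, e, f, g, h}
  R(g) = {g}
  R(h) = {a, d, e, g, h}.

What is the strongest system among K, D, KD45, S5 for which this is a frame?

Serial (axiom D): yes — every world has a successor (e.g. a R a).
Euclidean (axiom 5): no — a R g and a R d, but not g R d.
Transitive (axiom 4): no — b R a and a R d, but not b R d.
Reflexive (axiom T): yes — every world is R-related to itself.
So F validates K, D; KD45 would additionally require R to be Euclidean and transitive. The strongest is D.

D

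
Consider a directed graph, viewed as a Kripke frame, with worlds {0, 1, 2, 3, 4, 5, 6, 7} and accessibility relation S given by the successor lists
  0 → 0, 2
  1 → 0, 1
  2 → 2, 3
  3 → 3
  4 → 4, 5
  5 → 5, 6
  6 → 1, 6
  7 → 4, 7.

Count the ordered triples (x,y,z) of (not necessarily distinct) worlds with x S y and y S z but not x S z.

6

Enumerating: (0,2,3), (1,0,2), (4,5,6), (5,6,1), (6,1,0), (7,4,5).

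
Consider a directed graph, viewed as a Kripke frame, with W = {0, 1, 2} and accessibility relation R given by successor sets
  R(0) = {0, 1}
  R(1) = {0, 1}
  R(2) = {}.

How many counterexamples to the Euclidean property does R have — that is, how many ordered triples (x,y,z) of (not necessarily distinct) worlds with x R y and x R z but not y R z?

0

R is Euclidean; there are no such tuples.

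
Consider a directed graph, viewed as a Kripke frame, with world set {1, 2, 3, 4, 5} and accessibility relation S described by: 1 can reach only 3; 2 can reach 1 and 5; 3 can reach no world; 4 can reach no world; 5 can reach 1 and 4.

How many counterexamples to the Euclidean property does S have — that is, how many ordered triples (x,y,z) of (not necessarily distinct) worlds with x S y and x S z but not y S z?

Enumerating: (1,3,3), (2,1,1), (2,1,5), (2,5,5), (5,1,1), (5,1,4), (5,4,1), (5,4,4).

8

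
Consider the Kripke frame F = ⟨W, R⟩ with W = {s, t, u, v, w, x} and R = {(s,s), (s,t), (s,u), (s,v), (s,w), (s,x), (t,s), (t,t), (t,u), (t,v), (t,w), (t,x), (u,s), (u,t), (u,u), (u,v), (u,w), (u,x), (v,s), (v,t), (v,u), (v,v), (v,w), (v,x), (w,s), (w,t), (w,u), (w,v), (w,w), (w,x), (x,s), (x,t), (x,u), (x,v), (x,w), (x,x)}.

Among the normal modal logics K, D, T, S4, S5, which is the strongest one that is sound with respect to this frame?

Serial (axiom D): yes — every world has a successor (e.g. s R s).
Reflexive (axiom T): yes — every world is R-related to itself.
Transitive (axiom 4): yes — every two-step R-path is closed by a direct edge.
Euclidean (axiom 5): yes — any two successors of a common world are R-related.
So F validates K, D, T, S4, S5. The strongest is S5.

S5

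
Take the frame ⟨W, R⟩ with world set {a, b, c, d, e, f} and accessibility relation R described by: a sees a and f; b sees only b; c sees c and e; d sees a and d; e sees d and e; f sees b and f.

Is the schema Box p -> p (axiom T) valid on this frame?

Yes

Axiom T corresponds to the accessibility relation being reflexive.
Reflexive: yes — every world is R-related to itself.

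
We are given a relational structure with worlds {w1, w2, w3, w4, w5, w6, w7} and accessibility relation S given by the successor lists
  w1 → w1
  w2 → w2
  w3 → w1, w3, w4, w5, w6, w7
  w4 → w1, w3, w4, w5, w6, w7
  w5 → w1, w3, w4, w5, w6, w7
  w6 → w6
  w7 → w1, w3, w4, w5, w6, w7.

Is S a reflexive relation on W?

Reflexive: yes — every world is S-related to itself.

Yes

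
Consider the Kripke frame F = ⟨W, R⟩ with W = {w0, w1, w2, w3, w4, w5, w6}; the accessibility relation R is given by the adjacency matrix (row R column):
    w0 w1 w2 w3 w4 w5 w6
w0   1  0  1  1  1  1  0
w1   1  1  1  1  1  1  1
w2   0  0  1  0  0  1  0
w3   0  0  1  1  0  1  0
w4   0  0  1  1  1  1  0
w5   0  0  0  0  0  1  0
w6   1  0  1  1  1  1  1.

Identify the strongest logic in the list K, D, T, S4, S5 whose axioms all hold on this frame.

S4

Serial (axiom D): yes — every world has a successor (e.g. w0 R w0).
Reflexive (axiom T): yes — every world is R-related to itself.
Transitive (axiom 4): yes — every two-step R-path is closed by a direct edge.
Euclidean (axiom 5): no — w0 R w2 and w0 R w3, but not w2 R w3.
So F validates K, D, T, S4; S5 would additionally require R to be Euclidean. The strongest is S4.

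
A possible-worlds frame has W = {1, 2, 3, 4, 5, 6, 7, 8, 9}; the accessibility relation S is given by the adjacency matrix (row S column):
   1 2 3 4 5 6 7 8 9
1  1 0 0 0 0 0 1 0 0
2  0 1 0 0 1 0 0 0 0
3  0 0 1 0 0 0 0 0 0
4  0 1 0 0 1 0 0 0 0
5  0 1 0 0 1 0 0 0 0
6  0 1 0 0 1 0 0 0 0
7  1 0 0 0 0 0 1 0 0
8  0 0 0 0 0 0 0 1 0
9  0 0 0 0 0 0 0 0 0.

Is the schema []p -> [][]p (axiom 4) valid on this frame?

The schema 4 characterises exactly the transitive frames.
Transitive: yes — every two-step S-path is closed by a direct edge.

Yes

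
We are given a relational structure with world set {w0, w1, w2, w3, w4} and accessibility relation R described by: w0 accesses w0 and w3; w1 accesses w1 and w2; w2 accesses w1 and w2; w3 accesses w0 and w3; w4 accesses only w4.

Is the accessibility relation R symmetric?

Yes

Symmetric: yes — every pair in R has its reverse in R.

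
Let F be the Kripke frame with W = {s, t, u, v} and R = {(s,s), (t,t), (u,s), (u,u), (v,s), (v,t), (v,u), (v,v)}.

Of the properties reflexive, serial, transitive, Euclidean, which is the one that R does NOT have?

Euclidean

Reflexive: yes — every world is R-related to itself.
Serial: yes — every world has a successor (e.g. s R s).
Transitive: yes — every two-step R-path is closed by a direct edge.
Euclidean: no — v R s and v R t, but not s R t.
Only Euclidean fails.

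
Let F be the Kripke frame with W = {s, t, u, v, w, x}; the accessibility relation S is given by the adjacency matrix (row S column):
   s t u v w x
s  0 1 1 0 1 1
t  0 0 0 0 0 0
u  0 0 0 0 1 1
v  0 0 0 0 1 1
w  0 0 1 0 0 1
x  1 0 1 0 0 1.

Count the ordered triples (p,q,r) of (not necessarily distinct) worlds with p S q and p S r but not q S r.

Enumerating: (s,t,t), (s,t,u), (s,t,w), (s,t,x), (s,u,t), (s,u,u), (s,w,t), (s,w,w), (s,x,t), (s,x,w), (u,w,w), (u,x,w), (v,w,w), (v,x,w), (w,u,u), (x,s,s), (x,u,s), (x,u,u).

18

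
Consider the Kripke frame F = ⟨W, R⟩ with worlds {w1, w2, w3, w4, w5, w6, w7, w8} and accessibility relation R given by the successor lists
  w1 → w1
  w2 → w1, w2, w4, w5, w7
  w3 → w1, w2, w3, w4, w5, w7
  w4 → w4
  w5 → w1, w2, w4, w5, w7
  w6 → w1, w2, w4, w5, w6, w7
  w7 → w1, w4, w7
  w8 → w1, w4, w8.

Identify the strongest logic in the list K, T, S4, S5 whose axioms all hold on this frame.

Reflexive (axiom T): yes — every world is R-related to itself.
Transitive (axiom 4): yes — every two-step R-path is closed by a direct edge.
Euclidean (axiom 5): no — w2 R w1 and w2 R w4, but not w1 R w4.
So F validates K, T, S4; S5 would additionally require R to be Euclidean. The strongest is S4.

S4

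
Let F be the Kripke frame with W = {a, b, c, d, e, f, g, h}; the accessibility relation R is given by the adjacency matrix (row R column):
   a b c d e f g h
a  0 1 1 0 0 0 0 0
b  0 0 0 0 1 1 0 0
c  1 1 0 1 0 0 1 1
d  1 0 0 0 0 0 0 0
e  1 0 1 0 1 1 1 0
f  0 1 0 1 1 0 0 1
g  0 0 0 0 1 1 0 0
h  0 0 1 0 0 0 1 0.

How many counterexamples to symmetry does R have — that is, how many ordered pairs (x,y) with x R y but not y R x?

12

Enumerating: (a,b), (b,e), (c,b), (c,d), (c,g), (d,a), (e,a), (e,c), (f,d), (f,h), (g,f), (h,g).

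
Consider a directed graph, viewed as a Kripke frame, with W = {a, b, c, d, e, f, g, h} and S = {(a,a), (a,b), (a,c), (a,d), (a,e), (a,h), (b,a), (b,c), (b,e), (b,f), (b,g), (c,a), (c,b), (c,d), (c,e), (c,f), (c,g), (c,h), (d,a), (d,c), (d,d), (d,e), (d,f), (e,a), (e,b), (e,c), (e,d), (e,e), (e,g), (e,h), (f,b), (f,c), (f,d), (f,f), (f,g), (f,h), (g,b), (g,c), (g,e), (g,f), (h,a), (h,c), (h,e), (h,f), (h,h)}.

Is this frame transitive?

Transitive: no — a S b and b S f, but not a S f.

No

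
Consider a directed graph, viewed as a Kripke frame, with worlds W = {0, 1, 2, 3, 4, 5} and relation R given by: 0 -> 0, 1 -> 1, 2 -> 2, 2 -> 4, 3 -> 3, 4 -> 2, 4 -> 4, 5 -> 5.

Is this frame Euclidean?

Euclidean: yes — any two successors of a common world are R-related.

Yes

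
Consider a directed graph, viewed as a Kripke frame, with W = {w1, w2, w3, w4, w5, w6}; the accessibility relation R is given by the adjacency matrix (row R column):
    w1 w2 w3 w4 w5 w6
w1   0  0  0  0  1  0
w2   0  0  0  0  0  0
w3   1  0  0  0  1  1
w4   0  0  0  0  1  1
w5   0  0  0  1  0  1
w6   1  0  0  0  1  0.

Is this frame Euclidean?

No

Euclidean: no — w3 R w1 and w3 R w6, but not w1 R w6.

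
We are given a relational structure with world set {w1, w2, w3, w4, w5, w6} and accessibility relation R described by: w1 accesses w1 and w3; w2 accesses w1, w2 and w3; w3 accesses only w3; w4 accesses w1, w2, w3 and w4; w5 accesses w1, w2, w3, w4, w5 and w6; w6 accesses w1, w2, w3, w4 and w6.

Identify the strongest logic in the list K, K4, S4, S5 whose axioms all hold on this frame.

S4

Transitive (axiom 4): yes — every two-step R-path is closed by a direct edge.
Reflexive (axiom T): yes — every world is R-related to itself.
Euclidean (axiom 5): no — w2 R w3 and w2 R w1, but not w3 R w1.
So F validates K, K4, S4; S5 would additionally require R to be Euclidean. The strongest is S4.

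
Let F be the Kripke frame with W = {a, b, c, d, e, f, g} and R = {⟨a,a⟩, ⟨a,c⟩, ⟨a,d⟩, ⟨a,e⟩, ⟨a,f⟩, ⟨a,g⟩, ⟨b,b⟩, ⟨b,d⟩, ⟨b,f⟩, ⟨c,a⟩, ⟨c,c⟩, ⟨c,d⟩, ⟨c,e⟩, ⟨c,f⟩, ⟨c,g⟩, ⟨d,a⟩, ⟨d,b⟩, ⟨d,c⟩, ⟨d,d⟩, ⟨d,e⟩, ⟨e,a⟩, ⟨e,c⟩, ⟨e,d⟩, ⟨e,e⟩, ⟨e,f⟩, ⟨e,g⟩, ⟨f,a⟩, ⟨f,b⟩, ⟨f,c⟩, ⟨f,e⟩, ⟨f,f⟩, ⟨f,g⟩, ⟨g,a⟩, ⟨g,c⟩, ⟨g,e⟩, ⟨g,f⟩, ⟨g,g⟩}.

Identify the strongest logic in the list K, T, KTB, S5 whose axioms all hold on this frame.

Reflexive (axiom T): yes — every world is R-related to itself.
Symmetric (axiom B): yes — every pair in R has its reverse in R.
Euclidean (axiom 5): no — a R d and a R f, but not d R f.
So F validates K, T, KTB; S5 would additionally require R to be Euclidean. The strongest is KTB.

KTB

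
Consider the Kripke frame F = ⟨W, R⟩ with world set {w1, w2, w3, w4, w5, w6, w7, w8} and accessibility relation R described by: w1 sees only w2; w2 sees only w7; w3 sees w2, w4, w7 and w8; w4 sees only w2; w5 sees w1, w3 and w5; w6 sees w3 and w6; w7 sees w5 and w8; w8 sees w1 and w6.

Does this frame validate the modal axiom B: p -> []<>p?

No

The schema B characterises exactly the symmetric frames.
Symmetric: no — w1 R w2 but not w2 R w1.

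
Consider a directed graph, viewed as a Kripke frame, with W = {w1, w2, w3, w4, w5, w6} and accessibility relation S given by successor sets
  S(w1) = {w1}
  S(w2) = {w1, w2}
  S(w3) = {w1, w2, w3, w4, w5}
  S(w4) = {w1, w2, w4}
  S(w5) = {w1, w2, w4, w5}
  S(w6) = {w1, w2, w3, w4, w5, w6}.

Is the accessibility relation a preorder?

Reflexive: yes — every world is S-related to itself.
Transitive: yes — every two-step S-path is closed by a direct edge.
So S is a preorder.

Yes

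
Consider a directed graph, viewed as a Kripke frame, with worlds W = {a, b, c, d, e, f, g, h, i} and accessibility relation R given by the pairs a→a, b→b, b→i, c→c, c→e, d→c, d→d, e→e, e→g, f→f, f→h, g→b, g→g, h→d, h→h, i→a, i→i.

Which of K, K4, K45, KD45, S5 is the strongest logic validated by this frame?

Transitive (axiom 4): no — b R i and i R a, but not b R a.
Euclidean (axiom 5): no — b R i and b R b, but not i R b.
Serial (axiom D): yes — every world has a successor (e.g. a R a).
Reflexive (axiom T): yes — every world is R-related to itself.
So F validates K; K4 would additionally require R to be transitive. The strongest is K.

K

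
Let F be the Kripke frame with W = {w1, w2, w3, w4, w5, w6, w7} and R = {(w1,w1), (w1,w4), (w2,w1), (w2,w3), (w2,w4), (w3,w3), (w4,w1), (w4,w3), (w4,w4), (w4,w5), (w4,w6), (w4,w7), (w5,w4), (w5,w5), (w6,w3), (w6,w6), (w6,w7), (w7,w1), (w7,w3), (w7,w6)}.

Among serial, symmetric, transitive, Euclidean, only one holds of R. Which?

Serial: yes — every world has a successor (e.g. w1 R w1).
Symmetric: no — w2 R w1 but not w1 R w2.
Transitive: no — w1 R w4 and w4 R w3, but not w1 R w3.
Euclidean: no — w2 R w1 and w2 R w3, but not w1 R w3.
Only serial holds.

serial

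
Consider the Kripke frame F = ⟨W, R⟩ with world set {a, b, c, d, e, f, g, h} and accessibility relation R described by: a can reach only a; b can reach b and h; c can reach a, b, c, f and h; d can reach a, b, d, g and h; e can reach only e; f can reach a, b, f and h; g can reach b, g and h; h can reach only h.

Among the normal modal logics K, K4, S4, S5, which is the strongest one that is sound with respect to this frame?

S4

Transitive (axiom 4): yes — every two-step R-path is closed by a direct edge.
Reflexive (axiom T): yes — every world is R-related to itself.
Euclidean (axiom 5): no — c R a and c R b, but not a R b.
So F validates K, K4, S4; S5 would additionally require R to be Euclidean. The strongest is S4.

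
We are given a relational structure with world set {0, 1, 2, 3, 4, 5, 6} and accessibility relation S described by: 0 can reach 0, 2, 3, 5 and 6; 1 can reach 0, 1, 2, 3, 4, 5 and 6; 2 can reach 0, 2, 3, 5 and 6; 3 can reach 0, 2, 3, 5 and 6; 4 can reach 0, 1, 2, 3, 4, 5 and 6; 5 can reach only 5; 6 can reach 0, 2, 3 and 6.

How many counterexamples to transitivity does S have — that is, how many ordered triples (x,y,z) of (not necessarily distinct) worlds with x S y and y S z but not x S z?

Enumerating: (6,0,5), (6,2,5), (6,3,5).

3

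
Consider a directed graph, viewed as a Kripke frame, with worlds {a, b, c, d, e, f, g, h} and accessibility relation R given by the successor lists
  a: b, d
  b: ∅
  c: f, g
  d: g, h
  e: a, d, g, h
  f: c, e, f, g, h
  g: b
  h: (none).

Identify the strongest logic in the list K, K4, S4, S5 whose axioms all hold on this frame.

K

Transitive (axiom 4): no — a R d and d R g, but not a R g.
Reflexive (axiom T): no — a is not related to itself.
Euclidean (axiom 5): no — a R b and a R d, but not b R d.
So F validates K; K4 would additionally require R to be transitive. The strongest is K.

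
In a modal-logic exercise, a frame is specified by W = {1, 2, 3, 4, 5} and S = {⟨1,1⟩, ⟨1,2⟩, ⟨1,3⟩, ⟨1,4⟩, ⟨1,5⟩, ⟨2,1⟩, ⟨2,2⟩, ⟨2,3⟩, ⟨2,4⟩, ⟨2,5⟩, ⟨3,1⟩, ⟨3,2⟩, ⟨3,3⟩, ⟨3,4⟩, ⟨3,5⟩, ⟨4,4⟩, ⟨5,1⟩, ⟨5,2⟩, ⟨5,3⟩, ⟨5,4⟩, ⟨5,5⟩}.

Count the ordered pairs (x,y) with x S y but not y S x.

Enumerating: (1,4), (2,4), (3,4), (5,4).

4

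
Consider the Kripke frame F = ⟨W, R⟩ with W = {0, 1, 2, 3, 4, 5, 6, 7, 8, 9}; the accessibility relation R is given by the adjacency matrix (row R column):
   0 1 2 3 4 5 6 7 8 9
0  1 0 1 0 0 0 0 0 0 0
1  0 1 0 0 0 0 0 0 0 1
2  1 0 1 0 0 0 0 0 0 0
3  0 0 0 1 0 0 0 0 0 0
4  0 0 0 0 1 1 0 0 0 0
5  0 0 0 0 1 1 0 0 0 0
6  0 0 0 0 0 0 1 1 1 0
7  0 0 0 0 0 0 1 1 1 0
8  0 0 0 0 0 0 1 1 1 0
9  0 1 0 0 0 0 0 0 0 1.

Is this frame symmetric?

Symmetric: yes — every pair in R has its reverse in R.

Yes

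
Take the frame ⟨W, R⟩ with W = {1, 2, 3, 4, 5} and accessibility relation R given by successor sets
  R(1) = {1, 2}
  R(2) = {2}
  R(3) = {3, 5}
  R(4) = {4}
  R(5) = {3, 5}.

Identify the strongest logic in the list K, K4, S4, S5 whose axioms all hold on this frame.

S4

Transitive (axiom 4): yes — every two-step R-path is closed by a direct edge.
Reflexive (axiom T): yes — every world is R-related to itself.
Euclidean (axiom 5): no — 1 R 2 and 1 R 1, but not 2 R 1.
So F validates K, K4, S4; S5 would additionally require R to be Euclidean. The strongest is S4.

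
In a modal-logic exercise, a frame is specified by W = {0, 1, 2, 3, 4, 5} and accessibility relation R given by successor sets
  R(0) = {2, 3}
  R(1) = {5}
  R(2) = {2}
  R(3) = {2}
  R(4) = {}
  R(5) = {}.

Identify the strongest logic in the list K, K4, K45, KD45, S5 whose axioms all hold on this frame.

Transitive (axiom 4): yes — every two-step R-path is closed by a direct edge.
Euclidean (axiom 5): no — 0 R 2 and 0 R 3, but not 2 R 3.
Serial (axiom D): no — 4 has no R-successor.
Reflexive (axiom T): no — 0 is not related to itself.
So F validates K, K4; K45 would additionally require R to be Euclidean. The strongest is K4.

K4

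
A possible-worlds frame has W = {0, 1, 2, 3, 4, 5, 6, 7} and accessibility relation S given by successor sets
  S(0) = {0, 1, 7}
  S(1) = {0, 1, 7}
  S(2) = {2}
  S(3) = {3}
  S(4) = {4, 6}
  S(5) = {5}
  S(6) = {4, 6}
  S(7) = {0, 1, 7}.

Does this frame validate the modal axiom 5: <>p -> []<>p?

The schema 5 characterises exactly the Euclidean frames.
Euclidean: yes — any two successors of a common world are S-related.

Yes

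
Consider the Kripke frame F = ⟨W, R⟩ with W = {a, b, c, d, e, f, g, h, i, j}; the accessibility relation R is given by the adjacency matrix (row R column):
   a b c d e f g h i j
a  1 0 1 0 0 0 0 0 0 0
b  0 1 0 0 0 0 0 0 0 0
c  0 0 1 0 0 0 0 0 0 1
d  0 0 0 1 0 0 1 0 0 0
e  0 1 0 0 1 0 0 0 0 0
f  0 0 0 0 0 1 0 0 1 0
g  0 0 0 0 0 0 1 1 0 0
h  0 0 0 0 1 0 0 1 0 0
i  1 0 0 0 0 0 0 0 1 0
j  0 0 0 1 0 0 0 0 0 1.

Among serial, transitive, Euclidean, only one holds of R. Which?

Serial: yes — every world has a successor (e.g. a R a).
Transitive: no — a R c and c R j, but not a R j.
Euclidean: no — a R c and a R a, but not c R a.
Only serial holds.

serial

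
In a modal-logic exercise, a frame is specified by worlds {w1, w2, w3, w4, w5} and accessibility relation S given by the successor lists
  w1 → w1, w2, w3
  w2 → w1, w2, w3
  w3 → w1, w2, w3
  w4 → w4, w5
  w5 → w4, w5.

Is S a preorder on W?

Yes

Reflexive: yes — every world is S-related to itself.
Transitive: yes — every two-step S-path is closed by a direct edge.
So S is a preorder.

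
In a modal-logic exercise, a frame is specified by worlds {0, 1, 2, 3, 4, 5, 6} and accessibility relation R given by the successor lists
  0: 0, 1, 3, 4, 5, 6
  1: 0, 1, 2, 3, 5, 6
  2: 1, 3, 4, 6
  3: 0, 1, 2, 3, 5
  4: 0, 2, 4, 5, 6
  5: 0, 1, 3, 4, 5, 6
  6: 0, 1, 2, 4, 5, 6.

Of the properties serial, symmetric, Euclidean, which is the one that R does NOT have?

Serial: yes — every world has a successor (e.g. 0 R 0).
Symmetric: yes — every pair in R has its reverse in R.
Euclidean: no — 0 R 1 and 0 R 4, but not 1 R 4.
Only Euclidean fails.

Euclidean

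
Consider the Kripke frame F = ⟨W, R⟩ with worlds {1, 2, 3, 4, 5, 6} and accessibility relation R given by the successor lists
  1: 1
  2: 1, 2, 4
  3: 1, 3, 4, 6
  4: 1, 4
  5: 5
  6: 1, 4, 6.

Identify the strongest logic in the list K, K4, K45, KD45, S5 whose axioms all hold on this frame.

Transitive (axiom 4): yes — every two-step R-path is closed by a direct edge.
Euclidean (axiom 5): no — 2 R 1 and 2 R 4, but not 1 R 4.
Serial (axiom D): yes — every world has a successor (e.g. 1 R 1).
Reflexive (axiom T): yes — every world is R-related to itself.
So F validates K, K4; K45 would additionally require R to be Euclidean. The strongest is K4.

K4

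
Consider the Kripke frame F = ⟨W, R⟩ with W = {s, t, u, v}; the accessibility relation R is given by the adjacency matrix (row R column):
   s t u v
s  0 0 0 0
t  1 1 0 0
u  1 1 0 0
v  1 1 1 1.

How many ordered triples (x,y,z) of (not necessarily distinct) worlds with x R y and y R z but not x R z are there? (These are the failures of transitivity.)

0

R is transitive; there are no such tuples.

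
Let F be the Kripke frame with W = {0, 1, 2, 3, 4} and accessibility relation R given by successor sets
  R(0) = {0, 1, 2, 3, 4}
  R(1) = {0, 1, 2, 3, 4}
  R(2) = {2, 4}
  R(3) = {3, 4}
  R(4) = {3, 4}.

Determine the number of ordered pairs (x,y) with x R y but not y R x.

Enumerating: (0,2), (0,3), (0,4), (1,2), (1,3), (1,4), (2,4).

7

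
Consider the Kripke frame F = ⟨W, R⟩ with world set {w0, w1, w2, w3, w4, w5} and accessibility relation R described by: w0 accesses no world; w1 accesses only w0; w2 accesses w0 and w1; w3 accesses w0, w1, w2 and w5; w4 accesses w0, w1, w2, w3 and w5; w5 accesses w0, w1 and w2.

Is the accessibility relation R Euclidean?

Euclidean: no — w2 R w0 and w2 R w1, but not w0 R w1.

No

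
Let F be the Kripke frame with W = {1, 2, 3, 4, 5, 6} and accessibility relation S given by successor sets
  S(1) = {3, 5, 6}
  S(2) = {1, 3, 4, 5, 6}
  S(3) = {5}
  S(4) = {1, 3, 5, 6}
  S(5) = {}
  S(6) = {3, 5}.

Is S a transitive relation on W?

Transitive: yes — every two-step S-path is closed by a direct edge.

Yes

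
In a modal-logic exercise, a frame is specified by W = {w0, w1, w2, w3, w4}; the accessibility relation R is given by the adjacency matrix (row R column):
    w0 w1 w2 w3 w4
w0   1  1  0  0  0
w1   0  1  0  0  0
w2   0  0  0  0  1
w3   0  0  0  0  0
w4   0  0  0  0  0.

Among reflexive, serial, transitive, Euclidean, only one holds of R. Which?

Reflexive: no — w2 is not related to itself.
Serial: no — w3 has no R-successor.
Transitive: yes — every two-step R-path is closed by a direct edge.
Euclidean: no — w0 R w1 and w0 R w0, but not w1 R w0.
Only transitive holds.

transitive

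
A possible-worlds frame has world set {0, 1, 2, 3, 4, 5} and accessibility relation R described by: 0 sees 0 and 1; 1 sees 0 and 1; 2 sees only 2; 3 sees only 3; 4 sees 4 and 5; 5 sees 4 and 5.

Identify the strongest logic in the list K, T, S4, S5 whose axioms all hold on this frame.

S5

Reflexive (axiom T): yes — every world is R-related to itself.
Transitive (axiom 4): yes — every two-step R-path is closed by a direct edge.
Euclidean (axiom 5): yes — any two successors of a common world are R-related.
So F validates K, T, S4, S5. The strongest is S5.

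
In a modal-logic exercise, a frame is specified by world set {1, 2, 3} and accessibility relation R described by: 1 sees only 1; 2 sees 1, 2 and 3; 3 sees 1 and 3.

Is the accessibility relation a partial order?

Reflexive: yes — every world is R-related to itself.
Transitive: yes — every two-step R-path is closed by a direct edge.
Antisymmetric: yes — no distinct pair is related both ways.
So R is a partial order.

Yes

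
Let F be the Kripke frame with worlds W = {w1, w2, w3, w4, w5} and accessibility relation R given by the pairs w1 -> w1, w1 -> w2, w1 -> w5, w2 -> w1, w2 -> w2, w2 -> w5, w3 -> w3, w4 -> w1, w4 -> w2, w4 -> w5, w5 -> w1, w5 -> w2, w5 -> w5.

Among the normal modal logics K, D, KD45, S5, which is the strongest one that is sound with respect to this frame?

Serial (axiom D): yes — every world has a successor (e.g. w1 R w1).
Euclidean (axiom 5): yes — any two successors of a common world are R-related.
Transitive (axiom 4): yes — every two-step R-path is closed by a direct edge.
Reflexive (axiom T): no — w4 is not related to itself.
So F validates K, D, KD45; S5 would additionally require R to be reflexive. The strongest is KD45.

KD45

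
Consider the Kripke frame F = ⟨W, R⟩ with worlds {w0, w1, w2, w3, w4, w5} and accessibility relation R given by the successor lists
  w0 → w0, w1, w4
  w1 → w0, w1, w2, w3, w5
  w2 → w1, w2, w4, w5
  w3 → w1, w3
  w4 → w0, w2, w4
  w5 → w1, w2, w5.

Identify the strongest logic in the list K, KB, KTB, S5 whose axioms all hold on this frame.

KTB

Symmetric (axiom B): yes — every pair in R has its reverse in R.
Reflexive (axiom T): yes — every world is R-related to itself.
Euclidean (axiom 5): no — w0 R w1 and w0 R w4, but not w1 R w4.
So F validates K, KB, KTB; S5 would additionally require R to be Euclidean. The strongest is KTB.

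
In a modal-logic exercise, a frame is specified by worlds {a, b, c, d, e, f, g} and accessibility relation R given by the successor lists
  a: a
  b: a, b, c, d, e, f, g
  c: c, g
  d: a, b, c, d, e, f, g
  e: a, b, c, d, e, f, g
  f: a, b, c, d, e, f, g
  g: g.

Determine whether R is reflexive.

Yes

Reflexive: yes — every world is R-related to itself.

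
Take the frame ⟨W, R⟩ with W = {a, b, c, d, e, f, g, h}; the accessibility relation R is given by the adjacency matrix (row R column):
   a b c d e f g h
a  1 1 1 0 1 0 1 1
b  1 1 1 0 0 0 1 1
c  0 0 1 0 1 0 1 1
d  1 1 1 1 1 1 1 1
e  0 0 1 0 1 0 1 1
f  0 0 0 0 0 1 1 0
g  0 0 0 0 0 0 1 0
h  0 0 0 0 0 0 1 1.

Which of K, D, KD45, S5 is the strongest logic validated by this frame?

D

Serial (axiom D): yes — every world has a successor (e.g. a R a).
Euclidean (axiom 5): no — a R b and a R e, but not b R e.
Transitive (axiom 4): no — b R a and a R e, but not b R e.
Reflexive (axiom T): yes — every world is R-related to itself.
So F validates K, D; KD45 would additionally require R to be Euclidean and transitive. The strongest is D.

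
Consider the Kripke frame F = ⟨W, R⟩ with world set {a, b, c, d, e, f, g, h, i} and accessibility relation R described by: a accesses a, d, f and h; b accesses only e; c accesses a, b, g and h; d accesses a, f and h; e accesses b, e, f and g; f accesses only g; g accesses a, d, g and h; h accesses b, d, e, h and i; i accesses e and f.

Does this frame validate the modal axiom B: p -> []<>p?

No

Axiom B corresponds to the accessibility relation being symmetric.
Symmetric: no — a R f but not f R a.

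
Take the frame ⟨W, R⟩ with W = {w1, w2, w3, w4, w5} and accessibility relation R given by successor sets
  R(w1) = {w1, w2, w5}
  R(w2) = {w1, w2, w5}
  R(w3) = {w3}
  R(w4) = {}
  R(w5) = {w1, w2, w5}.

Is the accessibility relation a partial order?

Reflexive: no — w4 is not related to itself.
Transitive: yes — every two-step R-path is closed by a direct edge.
Antisymmetric: no — w1 R w2 and w2 R w1 with w1 ≠ w2.
So R is not a partial order.

No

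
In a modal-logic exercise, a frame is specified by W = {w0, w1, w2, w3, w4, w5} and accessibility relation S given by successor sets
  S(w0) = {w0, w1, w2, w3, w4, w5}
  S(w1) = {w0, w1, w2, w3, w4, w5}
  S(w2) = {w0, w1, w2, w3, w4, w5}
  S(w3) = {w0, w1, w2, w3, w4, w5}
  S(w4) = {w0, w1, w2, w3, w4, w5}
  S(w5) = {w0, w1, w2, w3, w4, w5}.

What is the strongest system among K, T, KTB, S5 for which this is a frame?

S5

Reflexive (axiom T): yes — every world is S-related to itself.
Symmetric (axiom B): yes — every pair in S has its reverse in S.
Euclidean (axiom 5): yes — any two successors of a common world are S-related.
So F validates K, T, KTB, S5. The strongest is S5.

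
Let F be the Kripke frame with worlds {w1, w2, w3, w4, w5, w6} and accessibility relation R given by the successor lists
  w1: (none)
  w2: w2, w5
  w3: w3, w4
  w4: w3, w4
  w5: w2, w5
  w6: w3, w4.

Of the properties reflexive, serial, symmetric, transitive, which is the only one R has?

transitive

Reflexive: no — w1 is not related to itself.
Serial: no — w1 has no R-successor.
Symmetric: no — w6 R w3 but not w3 R w6.
Transitive: yes — every two-step R-path is closed by a direct edge.
Only transitive holds.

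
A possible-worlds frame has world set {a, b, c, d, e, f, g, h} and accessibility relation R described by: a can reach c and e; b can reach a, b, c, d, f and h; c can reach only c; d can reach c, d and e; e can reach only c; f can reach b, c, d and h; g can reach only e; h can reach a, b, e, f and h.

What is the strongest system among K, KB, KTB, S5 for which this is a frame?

K

Symmetric (axiom B): no — a R c but not c R a.
Reflexive (axiom T): no — a is not related to itself.
Euclidean (axiom 5): no — a R c and a R e, but not c R e.
So F validates K; KB would additionally require R to be symmetric. The strongest is K.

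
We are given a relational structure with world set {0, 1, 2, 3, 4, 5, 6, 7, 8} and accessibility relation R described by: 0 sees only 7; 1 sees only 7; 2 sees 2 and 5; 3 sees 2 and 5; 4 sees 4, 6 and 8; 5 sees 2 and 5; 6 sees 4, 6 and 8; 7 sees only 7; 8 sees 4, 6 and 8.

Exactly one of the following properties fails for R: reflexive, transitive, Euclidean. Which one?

reflexive

Reflexive: no — 0 is not related to itself.
Transitive: yes — every two-step R-path is closed by a direct edge.
Euclidean: yes — any two successors of a common world are R-related.
Only reflexive fails.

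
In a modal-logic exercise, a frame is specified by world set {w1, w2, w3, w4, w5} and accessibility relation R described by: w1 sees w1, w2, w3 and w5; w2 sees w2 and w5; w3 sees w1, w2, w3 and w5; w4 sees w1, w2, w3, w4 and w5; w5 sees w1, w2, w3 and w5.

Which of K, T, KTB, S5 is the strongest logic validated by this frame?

T

Reflexive (axiom T): yes — every world is R-related to itself.
Symmetric (axiom B): no — w1 R w2 but not w2 R w1.
Euclidean (axiom 5): no — w1 R w2 and w1 R w3, but not w2 R w3.
So F validates K, T; KTB would additionally require R to be symmetric. The strongest is T.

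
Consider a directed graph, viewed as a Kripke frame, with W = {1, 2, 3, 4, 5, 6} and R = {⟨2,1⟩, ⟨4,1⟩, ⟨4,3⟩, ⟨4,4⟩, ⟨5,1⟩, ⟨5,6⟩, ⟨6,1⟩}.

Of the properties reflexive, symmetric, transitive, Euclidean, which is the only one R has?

transitive

Reflexive: no — 1 is not related to itself.
Symmetric: no — 2 R 1 but not 1 R 2.
Transitive: yes — every two-step R-path is closed by a direct edge.
Euclidean: no — 4 R 1 and 4 R 3, but not 1 R 3.
Only transitive holds.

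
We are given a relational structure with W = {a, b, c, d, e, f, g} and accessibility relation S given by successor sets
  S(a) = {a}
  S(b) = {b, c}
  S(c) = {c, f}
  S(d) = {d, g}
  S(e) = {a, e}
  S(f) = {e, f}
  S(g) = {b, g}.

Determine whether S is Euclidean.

No

Euclidean: no — b S c and b S b, but not c S b.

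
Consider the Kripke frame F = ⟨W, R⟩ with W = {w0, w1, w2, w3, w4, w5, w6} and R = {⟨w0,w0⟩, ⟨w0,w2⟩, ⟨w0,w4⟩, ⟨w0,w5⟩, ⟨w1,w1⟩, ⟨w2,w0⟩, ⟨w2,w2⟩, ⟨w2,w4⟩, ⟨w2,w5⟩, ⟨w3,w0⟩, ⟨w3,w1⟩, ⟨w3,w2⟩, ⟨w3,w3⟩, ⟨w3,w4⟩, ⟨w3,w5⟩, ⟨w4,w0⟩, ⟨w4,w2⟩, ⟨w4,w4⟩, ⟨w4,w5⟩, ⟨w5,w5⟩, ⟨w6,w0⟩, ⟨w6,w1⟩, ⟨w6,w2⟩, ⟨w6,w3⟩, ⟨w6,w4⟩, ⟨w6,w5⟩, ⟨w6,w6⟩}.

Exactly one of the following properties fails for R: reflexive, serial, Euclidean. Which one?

Reflexive: yes — every world is R-related to itself.
Serial: yes — every world has a successor (e.g. w0 R w0).
Euclidean: no — w0 R w5 and w0 R w2, but not w5 R w2.
Only Euclidean fails.

Euclidean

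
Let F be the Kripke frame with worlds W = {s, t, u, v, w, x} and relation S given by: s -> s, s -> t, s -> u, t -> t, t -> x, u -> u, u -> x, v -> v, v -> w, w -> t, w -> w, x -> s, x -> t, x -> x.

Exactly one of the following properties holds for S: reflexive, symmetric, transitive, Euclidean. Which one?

Reflexive: yes — every world is S-related to itself.
Symmetric: no — s S t but not t S s.
Transitive: no — s S t and t S x, but not s S x.
Euclidean: no — s S t and s S u, but not t S u.
Only reflexive holds.

reflexive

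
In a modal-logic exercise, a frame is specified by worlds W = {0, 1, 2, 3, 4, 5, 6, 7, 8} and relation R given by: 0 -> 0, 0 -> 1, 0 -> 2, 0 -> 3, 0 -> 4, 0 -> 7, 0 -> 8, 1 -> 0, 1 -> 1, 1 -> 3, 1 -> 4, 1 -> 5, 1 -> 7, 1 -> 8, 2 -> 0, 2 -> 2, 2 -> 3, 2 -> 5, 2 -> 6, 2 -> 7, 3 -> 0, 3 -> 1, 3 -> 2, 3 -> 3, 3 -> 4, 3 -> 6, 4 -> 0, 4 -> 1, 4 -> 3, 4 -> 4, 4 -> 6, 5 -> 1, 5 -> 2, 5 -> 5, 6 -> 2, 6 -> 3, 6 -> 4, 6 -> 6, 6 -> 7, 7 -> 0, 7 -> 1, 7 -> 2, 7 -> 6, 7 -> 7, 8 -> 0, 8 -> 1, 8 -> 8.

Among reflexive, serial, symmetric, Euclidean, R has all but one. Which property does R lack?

Reflexive: yes — every world is R-related to itself.
Serial: yes — every world has a successor (e.g. 0 R 0).
Symmetric: yes — every pair in R has its reverse in R.
Euclidean: no — 0 R 1 and 0 R 2, but not 1 R 2.
Only Euclidean fails.

Euclidean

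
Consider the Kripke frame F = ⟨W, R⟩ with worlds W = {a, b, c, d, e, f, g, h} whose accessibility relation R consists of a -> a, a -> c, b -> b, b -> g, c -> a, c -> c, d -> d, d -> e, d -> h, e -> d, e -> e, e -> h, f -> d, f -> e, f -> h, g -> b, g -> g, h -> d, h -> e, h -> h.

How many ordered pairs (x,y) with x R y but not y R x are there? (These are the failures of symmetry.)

3

Enumerating: (f,d), (f,e), (f,h).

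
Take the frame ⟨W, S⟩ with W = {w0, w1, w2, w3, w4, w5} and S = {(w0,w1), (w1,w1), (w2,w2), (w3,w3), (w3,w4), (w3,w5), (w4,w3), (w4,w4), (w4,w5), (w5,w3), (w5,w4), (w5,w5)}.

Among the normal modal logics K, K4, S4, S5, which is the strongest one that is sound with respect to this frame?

Transitive (axiom 4): yes — every two-step S-path is closed by a direct edge.
Reflexive (axiom T): no — w0 is not related to itself.
Euclidean (axiom 5): yes — any two successors of a common world are S-related.
So F validates K, K4; S4 would additionally require S to be reflexive. The strongest is K4.

K4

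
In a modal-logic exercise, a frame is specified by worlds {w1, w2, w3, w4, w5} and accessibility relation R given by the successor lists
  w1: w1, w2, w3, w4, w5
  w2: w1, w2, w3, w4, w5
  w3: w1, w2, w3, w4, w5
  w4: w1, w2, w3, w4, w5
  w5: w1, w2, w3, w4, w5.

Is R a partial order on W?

Reflexive: yes — every world is R-related to itself.
Transitive: yes — every two-step R-path is closed by a direct edge.
Antisymmetric: no — w1 R w2 and w2 R w1 with w1 ≠ w2.
So R is not a partial order.

No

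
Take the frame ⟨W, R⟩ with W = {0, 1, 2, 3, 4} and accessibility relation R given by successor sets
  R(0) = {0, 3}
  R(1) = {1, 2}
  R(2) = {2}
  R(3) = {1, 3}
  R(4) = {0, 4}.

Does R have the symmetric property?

No

Symmetric: no — 0 R 3 but not 3 R 0.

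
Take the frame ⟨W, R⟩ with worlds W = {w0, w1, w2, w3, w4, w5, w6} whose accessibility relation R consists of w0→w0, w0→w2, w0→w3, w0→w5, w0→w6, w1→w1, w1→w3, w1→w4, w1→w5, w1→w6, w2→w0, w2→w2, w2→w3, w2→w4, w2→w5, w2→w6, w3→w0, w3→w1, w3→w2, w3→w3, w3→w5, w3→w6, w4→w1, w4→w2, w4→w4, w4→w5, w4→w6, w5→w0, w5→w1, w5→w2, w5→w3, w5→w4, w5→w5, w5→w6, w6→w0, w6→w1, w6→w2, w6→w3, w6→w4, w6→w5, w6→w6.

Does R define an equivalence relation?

No

Reflexive: yes — every world is R-related to itself.
Symmetric: yes — every pair in R has its reverse in R.
Transitive: no — w0 R w2 and w2 R w4, but not w0 R w4.
So R is not an equivalence relation.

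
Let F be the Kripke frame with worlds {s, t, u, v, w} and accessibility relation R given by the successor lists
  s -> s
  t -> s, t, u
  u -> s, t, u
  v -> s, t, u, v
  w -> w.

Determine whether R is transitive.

Yes

Transitive: yes — every two-step R-path is closed by a direct edge.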